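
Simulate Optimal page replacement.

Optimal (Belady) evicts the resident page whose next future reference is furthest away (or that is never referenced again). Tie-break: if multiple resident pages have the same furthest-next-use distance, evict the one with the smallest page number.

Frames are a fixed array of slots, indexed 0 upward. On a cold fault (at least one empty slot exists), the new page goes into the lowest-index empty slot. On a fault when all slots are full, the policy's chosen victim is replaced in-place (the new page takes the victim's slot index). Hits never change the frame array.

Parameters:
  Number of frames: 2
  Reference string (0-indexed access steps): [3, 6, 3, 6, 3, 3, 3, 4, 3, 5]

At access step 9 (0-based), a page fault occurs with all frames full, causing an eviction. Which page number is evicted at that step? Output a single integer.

Step 0: ref 3 -> FAULT, frames=[3,-]
Step 1: ref 6 -> FAULT, frames=[3,6]
Step 2: ref 3 -> HIT, frames=[3,6]
Step 3: ref 6 -> HIT, frames=[3,6]
Step 4: ref 3 -> HIT, frames=[3,6]
Step 5: ref 3 -> HIT, frames=[3,6]
Step 6: ref 3 -> HIT, frames=[3,6]
Step 7: ref 4 -> FAULT, evict 6, frames=[3,4]
Step 8: ref 3 -> HIT, frames=[3,4]
Step 9: ref 5 -> FAULT, evict 3, frames=[5,4]
At step 9: evicted page 3

Answer: 3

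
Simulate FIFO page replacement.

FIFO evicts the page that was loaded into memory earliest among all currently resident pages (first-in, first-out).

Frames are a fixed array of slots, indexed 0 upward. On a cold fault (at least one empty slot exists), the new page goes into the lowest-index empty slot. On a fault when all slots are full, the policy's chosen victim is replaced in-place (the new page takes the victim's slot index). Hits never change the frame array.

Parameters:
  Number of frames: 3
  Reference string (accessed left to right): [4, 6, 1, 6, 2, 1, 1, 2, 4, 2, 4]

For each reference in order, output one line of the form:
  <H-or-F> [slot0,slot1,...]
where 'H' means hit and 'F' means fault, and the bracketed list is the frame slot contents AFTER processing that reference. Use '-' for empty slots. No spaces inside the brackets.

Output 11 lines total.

F [4,-,-]
F [4,6,-]
F [4,6,1]
H [4,6,1]
F [2,6,1]
H [2,6,1]
H [2,6,1]
H [2,6,1]
F [2,4,1]
H [2,4,1]
H [2,4,1]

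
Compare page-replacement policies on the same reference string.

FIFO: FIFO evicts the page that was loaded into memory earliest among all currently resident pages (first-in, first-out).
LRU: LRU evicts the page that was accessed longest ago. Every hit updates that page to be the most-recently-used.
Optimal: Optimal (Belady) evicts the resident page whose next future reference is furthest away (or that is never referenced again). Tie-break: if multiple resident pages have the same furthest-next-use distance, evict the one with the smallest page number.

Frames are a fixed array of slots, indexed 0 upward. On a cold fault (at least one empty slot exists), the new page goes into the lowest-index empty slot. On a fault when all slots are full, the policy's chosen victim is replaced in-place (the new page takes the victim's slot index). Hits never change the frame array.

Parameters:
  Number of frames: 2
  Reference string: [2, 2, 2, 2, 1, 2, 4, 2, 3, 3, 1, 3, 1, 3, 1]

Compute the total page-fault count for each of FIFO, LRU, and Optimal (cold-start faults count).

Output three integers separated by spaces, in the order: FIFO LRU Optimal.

Answer: 6 5 5

Derivation:
--- FIFO ---
  step 0: ref 2 -> FAULT, frames=[2,-] (faults so far: 1)
  step 1: ref 2 -> HIT, frames=[2,-] (faults so far: 1)
  step 2: ref 2 -> HIT, frames=[2,-] (faults so far: 1)
  step 3: ref 2 -> HIT, frames=[2,-] (faults so far: 1)
  step 4: ref 1 -> FAULT, frames=[2,1] (faults so far: 2)
  step 5: ref 2 -> HIT, frames=[2,1] (faults so far: 2)
  step 6: ref 4 -> FAULT, evict 2, frames=[4,1] (faults so far: 3)
  step 7: ref 2 -> FAULT, evict 1, frames=[4,2] (faults so far: 4)
  step 8: ref 3 -> FAULT, evict 4, frames=[3,2] (faults so far: 5)
  step 9: ref 3 -> HIT, frames=[3,2] (faults so far: 5)
  step 10: ref 1 -> FAULT, evict 2, frames=[3,1] (faults so far: 6)
  step 11: ref 3 -> HIT, frames=[3,1] (faults so far: 6)
  step 12: ref 1 -> HIT, frames=[3,1] (faults so far: 6)
  step 13: ref 3 -> HIT, frames=[3,1] (faults so far: 6)
  step 14: ref 1 -> HIT, frames=[3,1] (faults so far: 6)
  FIFO total faults: 6
--- LRU ---
  step 0: ref 2 -> FAULT, frames=[2,-] (faults so far: 1)
  step 1: ref 2 -> HIT, frames=[2,-] (faults so far: 1)
  step 2: ref 2 -> HIT, frames=[2,-] (faults so far: 1)
  step 3: ref 2 -> HIT, frames=[2,-] (faults so far: 1)
  step 4: ref 1 -> FAULT, frames=[2,1] (faults so far: 2)
  step 5: ref 2 -> HIT, frames=[2,1] (faults so far: 2)
  step 6: ref 4 -> FAULT, evict 1, frames=[2,4] (faults so far: 3)
  step 7: ref 2 -> HIT, frames=[2,4] (faults so far: 3)
  step 8: ref 3 -> FAULT, evict 4, frames=[2,3] (faults so far: 4)
  step 9: ref 3 -> HIT, frames=[2,3] (faults so far: 4)
  step 10: ref 1 -> FAULT, evict 2, frames=[1,3] (faults so far: 5)
  step 11: ref 3 -> HIT, frames=[1,3] (faults so far: 5)
  step 12: ref 1 -> HIT, frames=[1,3] (faults so far: 5)
  step 13: ref 3 -> HIT, frames=[1,3] (faults so far: 5)
  step 14: ref 1 -> HIT, frames=[1,3] (faults so far: 5)
  LRU total faults: 5
--- Optimal ---
  step 0: ref 2 -> FAULT, frames=[2,-] (faults so far: 1)
  step 1: ref 2 -> HIT, frames=[2,-] (faults so far: 1)
  step 2: ref 2 -> HIT, frames=[2,-] (faults so far: 1)
  step 3: ref 2 -> HIT, frames=[2,-] (faults so far: 1)
  step 4: ref 1 -> FAULT, frames=[2,1] (faults so far: 2)
  step 5: ref 2 -> HIT, frames=[2,1] (faults so far: 2)
  step 6: ref 4 -> FAULT, evict 1, frames=[2,4] (faults so far: 3)
  step 7: ref 2 -> HIT, frames=[2,4] (faults so far: 3)
  step 8: ref 3 -> FAULT, evict 2, frames=[3,4] (faults so far: 4)
  step 9: ref 3 -> HIT, frames=[3,4] (faults so far: 4)
  step 10: ref 1 -> FAULT, evict 4, frames=[3,1] (faults so far: 5)
  step 11: ref 3 -> HIT, frames=[3,1] (faults so far: 5)
  step 12: ref 1 -> HIT, frames=[3,1] (faults so far: 5)
  step 13: ref 3 -> HIT, frames=[3,1] (faults so far: 5)
  step 14: ref 1 -> HIT, frames=[3,1] (faults so far: 5)
  Optimal total faults: 5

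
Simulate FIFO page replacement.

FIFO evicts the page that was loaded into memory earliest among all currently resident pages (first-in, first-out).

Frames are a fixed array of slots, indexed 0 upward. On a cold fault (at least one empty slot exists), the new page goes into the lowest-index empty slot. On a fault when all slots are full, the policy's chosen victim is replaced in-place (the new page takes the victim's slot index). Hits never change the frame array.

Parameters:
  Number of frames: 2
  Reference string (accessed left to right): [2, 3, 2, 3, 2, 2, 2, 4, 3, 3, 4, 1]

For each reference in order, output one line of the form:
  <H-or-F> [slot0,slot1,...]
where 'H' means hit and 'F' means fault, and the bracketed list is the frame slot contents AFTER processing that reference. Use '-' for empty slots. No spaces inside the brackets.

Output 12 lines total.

F [2,-]
F [2,3]
H [2,3]
H [2,3]
H [2,3]
H [2,3]
H [2,3]
F [4,3]
H [4,3]
H [4,3]
H [4,3]
F [4,1]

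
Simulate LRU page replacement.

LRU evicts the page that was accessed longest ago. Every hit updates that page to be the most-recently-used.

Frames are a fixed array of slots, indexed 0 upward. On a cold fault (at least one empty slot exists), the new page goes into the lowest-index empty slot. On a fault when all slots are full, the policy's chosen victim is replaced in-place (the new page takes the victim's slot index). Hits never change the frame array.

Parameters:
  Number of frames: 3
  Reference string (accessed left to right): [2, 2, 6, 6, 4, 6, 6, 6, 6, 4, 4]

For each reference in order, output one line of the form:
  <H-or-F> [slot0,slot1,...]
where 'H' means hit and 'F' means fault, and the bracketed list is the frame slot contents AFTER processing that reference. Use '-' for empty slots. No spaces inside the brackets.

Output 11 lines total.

F [2,-,-]
H [2,-,-]
F [2,6,-]
H [2,6,-]
F [2,6,4]
H [2,6,4]
H [2,6,4]
H [2,6,4]
H [2,6,4]
H [2,6,4]
H [2,6,4]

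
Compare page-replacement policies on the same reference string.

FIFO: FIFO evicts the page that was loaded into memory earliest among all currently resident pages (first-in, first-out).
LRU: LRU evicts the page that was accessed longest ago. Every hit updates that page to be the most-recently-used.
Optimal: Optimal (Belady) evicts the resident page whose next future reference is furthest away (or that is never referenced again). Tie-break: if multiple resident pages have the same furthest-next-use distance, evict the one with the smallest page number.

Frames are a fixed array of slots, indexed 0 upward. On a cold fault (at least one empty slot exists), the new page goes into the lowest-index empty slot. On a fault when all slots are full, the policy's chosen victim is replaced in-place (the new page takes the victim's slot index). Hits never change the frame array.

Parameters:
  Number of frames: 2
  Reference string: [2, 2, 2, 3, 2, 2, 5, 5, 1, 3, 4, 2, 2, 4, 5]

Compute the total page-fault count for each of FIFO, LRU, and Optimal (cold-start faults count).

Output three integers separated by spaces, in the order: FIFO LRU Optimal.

Answer: 8 8 7

Derivation:
--- FIFO ---
  step 0: ref 2 -> FAULT, frames=[2,-] (faults so far: 1)
  step 1: ref 2 -> HIT, frames=[2,-] (faults so far: 1)
  step 2: ref 2 -> HIT, frames=[2,-] (faults so far: 1)
  step 3: ref 3 -> FAULT, frames=[2,3] (faults so far: 2)
  step 4: ref 2 -> HIT, frames=[2,3] (faults so far: 2)
  step 5: ref 2 -> HIT, frames=[2,3] (faults so far: 2)
  step 6: ref 5 -> FAULT, evict 2, frames=[5,3] (faults so far: 3)
  step 7: ref 5 -> HIT, frames=[5,3] (faults so far: 3)
  step 8: ref 1 -> FAULT, evict 3, frames=[5,1] (faults so far: 4)
  step 9: ref 3 -> FAULT, evict 5, frames=[3,1] (faults so far: 5)
  step 10: ref 4 -> FAULT, evict 1, frames=[3,4] (faults so far: 6)
  step 11: ref 2 -> FAULT, evict 3, frames=[2,4] (faults so far: 7)
  step 12: ref 2 -> HIT, frames=[2,4] (faults so far: 7)
  step 13: ref 4 -> HIT, frames=[2,4] (faults so far: 7)
  step 14: ref 5 -> FAULT, evict 4, frames=[2,5] (faults so far: 8)
  FIFO total faults: 8
--- LRU ---
  step 0: ref 2 -> FAULT, frames=[2,-] (faults so far: 1)
  step 1: ref 2 -> HIT, frames=[2,-] (faults so far: 1)
  step 2: ref 2 -> HIT, frames=[2,-] (faults so far: 1)
  step 3: ref 3 -> FAULT, frames=[2,3] (faults so far: 2)
  step 4: ref 2 -> HIT, frames=[2,3] (faults so far: 2)
  step 5: ref 2 -> HIT, frames=[2,3] (faults so far: 2)
  step 6: ref 5 -> FAULT, evict 3, frames=[2,5] (faults so far: 3)
  step 7: ref 5 -> HIT, frames=[2,5] (faults so far: 3)
  step 8: ref 1 -> FAULT, evict 2, frames=[1,5] (faults so far: 4)
  step 9: ref 3 -> FAULT, evict 5, frames=[1,3] (faults so far: 5)
  step 10: ref 4 -> FAULT, evict 1, frames=[4,3] (faults so far: 6)
  step 11: ref 2 -> FAULT, evict 3, frames=[4,2] (faults so far: 7)
  step 12: ref 2 -> HIT, frames=[4,2] (faults so far: 7)
  step 13: ref 4 -> HIT, frames=[4,2] (faults so far: 7)
  step 14: ref 5 -> FAULT, evict 2, frames=[4,5] (faults so far: 8)
  LRU total faults: 8
--- Optimal ---
  step 0: ref 2 -> FAULT, frames=[2,-] (faults so far: 1)
  step 1: ref 2 -> HIT, frames=[2,-] (faults so far: 1)
  step 2: ref 2 -> HIT, frames=[2,-] (faults so far: 1)
  step 3: ref 3 -> FAULT, frames=[2,3] (faults so far: 2)
  step 4: ref 2 -> HIT, frames=[2,3] (faults so far: 2)
  step 5: ref 2 -> HIT, frames=[2,3] (faults so far: 2)
  step 6: ref 5 -> FAULT, evict 2, frames=[5,3] (faults so far: 3)
  step 7: ref 5 -> HIT, frames=[5,3] (faults so far: 3)
  step 8: ref 1 -> FAULT, evict 5, frames=[1,3] (faults so far: 4)
  step 9: ref 3 -> HIT, frames=[1,3] (faults so far: 4)
  step 10: ref 4 -> FAULT, evict 1, frames=[4,3] (faults so far: 5)
  step 11: ref 2 -> FAULT, evict 3, frames=[4,2] (faults so far: 6)
  step 12: ref 2 -> HIT, frames=[4,2] (faults so far: 6)
  step 13: ref 4 -> HIT, frames=[4,2] (faults so far: 6)
  step 14: ref 5 -> FAULT, evict 2, frames=[4,5] (faults so far: 7)
  Optimal total faults: 7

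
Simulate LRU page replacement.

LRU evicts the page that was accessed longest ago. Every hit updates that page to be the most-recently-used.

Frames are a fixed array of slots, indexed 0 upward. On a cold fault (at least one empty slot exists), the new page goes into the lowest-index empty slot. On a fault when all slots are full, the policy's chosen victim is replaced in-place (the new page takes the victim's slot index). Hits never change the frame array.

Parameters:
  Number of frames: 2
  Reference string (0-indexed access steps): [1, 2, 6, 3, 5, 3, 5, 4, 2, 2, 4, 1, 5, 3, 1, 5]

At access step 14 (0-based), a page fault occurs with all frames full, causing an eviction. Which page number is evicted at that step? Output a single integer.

Step 0: ref 1 -> FAULT, frames=[1,-]
Step 1: ref 2 -> FAULT, frames=[1,2]
Step 2: ref 6 -> FAULT, evict 1, frames=[6,2]
Step 3: ref 3 -> FAULT, evict 2, frames=[6,3]
Step 4: ref 5 -> FAULT, evict 6, frames=[5,3]
Step 5: ref 3 -> HIT, frames=[5,3]
Step 6: ref 5 -> HIT, frames=[5,3]
Step 7: ref 4 -> FAULT, evict 3, frames=[5,4]
Step 8: ref 2 -> FAULT, evict 5, frames=[2,4]
Step 9: ref 2 -> HIT, frames=[2,4]
Step 10: ref 4 -> HIT, frames=[2,4]
Step 11: ref 1 -> FAULT, evict 2, frames=[1,4]
Step 12: ref 5 -> FAULT, evict 4, frames=[1,5]
Step 13: ref 3 -> FAULT, evict 1, frames=[3,5]
Step 14: ref 1 -> FAULT, evict 5, frames=[3,1]
At step 14: evicted page 5

Answer: 5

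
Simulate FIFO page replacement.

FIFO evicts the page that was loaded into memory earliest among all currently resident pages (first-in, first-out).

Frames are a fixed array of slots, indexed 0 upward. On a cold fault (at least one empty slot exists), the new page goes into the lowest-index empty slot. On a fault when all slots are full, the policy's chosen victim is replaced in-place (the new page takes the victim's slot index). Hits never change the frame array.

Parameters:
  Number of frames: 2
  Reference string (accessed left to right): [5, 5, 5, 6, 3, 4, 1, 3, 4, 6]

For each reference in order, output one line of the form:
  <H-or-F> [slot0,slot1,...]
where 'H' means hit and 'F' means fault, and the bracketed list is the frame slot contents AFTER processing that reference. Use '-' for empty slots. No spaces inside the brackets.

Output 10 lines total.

F [5,-]
H [5,-]
H [5,-]
F [5,6]
F [3,6]
F [3,4]
F [1,4]
F [1,3]
F [4,3]
F [4,6]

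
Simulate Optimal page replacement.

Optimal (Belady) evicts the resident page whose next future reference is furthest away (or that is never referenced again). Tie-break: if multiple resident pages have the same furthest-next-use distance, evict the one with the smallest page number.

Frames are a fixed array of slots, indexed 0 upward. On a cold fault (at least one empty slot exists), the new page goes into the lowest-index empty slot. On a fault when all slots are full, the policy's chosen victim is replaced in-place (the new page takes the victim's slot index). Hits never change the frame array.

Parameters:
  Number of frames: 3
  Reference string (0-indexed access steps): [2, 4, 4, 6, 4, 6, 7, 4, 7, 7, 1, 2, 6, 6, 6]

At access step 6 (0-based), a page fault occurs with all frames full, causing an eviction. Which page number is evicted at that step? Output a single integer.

Step 0: ref 2 -> FAULT, frames=[2,-,-]
Step 1: ref 4 -> FAULT, frames=[2,4,-]
Step 2: ref 4 -> HIT, frames=[2,4,-]
Step 3: ref 6 -> FAULT, frames=[2,4,6]
Step 4: ref 4 -> HIT, frames=[2,4,6]
Step 5: ref 6 -> HIT, frames=[2,4,6]
Step 6: ref 7 -> FAULT, evict 6, frames=[2,4,7]
At step 6: evicted page 6

Answer: 6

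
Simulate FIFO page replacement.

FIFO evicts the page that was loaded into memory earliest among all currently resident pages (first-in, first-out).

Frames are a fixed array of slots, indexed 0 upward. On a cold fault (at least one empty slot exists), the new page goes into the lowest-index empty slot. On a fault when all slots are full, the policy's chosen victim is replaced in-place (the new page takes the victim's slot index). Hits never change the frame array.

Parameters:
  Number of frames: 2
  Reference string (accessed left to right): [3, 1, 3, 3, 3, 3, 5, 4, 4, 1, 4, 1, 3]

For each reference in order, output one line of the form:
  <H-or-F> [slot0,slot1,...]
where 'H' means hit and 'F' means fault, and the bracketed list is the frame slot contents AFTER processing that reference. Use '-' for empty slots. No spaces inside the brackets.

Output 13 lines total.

F [3,-]
F [3,1]
H [3,1]
H [3,1]
H [3,1]
H [3,1]
F [5,1]
F [5,4]
H [5,4]
F [1,4]
H [1,4]
H [1,4]
F [1,3]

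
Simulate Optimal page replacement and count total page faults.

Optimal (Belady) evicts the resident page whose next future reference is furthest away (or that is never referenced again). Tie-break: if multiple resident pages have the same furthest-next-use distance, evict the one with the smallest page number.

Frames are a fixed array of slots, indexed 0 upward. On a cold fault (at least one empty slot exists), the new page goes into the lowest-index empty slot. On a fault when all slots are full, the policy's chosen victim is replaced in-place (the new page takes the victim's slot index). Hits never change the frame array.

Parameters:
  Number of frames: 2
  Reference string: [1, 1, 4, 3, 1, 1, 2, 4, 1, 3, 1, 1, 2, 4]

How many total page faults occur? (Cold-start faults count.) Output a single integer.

Step 0: ref 1 → FAULT, frames=[1,-]
Step 1: ref 1 → HIT, frames=[1,-]
Step 2: ref 4 → FAULT, frames=[1,4]
Step 3: ref 3 → FAULT (evict 4), frames=[1,3]
Step 4: ref 1 → HIT, frames=[1,3]
Step 5: ref 1 → HIT, frames=[1,3]
Step 6: ref 2 → FAULT (evict 3), frames=[1,2]
Step 7: ref 4 → FAULT (evict 2), frames=[1,4]
Step 8: ref 1 → HIT, frames=[1,4]
Step 9: ref 3 → FAULT (evict 4), frames=[1,3]
Step 10: ref 1 → HIT, frames=[1,3]
Step 11: ref 1 → HIT, frames=[1,3]
Step 12: ref 2 → FAULT (evict 1), frames=[2,3]
Step 13: ref 4 → FAULT (evict 2), frames=[4,3]
Total faults: 8

Answer: 8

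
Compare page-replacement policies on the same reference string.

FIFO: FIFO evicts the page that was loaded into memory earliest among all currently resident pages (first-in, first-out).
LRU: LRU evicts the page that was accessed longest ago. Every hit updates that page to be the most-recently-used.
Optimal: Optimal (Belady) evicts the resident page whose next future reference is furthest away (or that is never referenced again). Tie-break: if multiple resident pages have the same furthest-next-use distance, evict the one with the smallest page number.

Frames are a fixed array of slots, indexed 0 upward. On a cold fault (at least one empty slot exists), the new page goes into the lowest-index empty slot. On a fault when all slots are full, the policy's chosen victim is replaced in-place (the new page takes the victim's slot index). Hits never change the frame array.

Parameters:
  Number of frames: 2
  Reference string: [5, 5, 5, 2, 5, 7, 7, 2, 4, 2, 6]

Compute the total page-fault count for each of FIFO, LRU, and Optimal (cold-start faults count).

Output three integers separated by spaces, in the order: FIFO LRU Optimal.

Answer: 6 6 5

Derivation:
--- FIFO ---
  step 0: ref 5 -> FAULT, frames=[5,-] (faults so far: 1)
  step 1: ref 5 -> HIT, frames=[5,-] (faults so far: 1)
  step 2: ref 5 -> HIT, frames=[5,-] (faults so far: 1)
  step 3: ref 2 -> FAULT, frames=[5,2] (faults so far: 2)
  step 4: ref 5 -> HIT, frames=[5,2] (faults so far: 2)
  step 5: ref 7 -> FAULT, evict 5, frames=[7,2] (faults so far: 3)
  step 6: ref 7 -> HIT, frames=[7,2] (faults so far: 3)
  step 7: ref 2 -> HIT, frames=[7,2] (faults so far: 3)
  step 8: ref 4 -> FAULT, evict 2, frames=[7,4] (faults so far: 4)
  step 9: ref 2 -> FAULT, evict 7, frames=[2,4] (faults so far: 5)
  step 10: ref 6 -> FAULT, evict 4, frames=[2,6] (faults so far: 6)
  FIFO total faults: 6
--- LRU ---
  step 0: ref 5 -> FAULT, frames=[5,-] (faults so far: 1)
  step 1: ref 5 -> HIT, frames=[5,-] (faults so far: 1)
  step 2: ref 5 -> HIT, frames=[5,-] (faults so far: 1)
  step 3: ref 2 -> FAULT, frames=[5,2] (faults so far: 2)
  step 4: ref 5 -> HIT, frames=[5,2] (faults so far: 2)
  step 5: ref 7 -> FAULT, evict 2, frames=[5,7] (faults so far: 3)
  step 6: ref 7 -> HIT, frames=[5,7] (faults so far: 3)
  step 7: ref 2 -> FAULT, evict 5, frames=[2,7] (faults so far: 4)
  step 8: ref 4 -> FAULT, evict 7, frames=[2,4] (faults so far: 5)
  step 9: ref 2 -> HIT, frames=[2,4] (faults so far: 5)
  step 10: ref 6 -> FAULT, evict 4, frames=[2,6] (faults so far: 6)
  LRU total faults: 6
--- Optimal ---
  step 0: ref 5 -> FAULT, frames=[5,-] (faults so far: 1)
  step 1: ref 5 -> HIT, frames=[5,-] (faults so far: 1)
  step 2: ref 5 -> HIT, frames=[5,-] (faults so far: 1)
  step 3: ref 2 -> FAULT, frames=[5,2] (faults so far: 2)
  step 4: ref 5 -> HIT, frames=[5,2] (faults so far: 2)
  step 5: ref 7 -> FAULT, evict 5, frames=[7,2] (faults so far: 3)
  step 6: ref 7 -> HIT, frames=[7,2] (faults so far: 3)
  step 7: ref 2 -> HIT, frames=[7,2] (faults so far: 3)
  step 8: ref 4 -> FAULT, evict 7, frames=[4,2] (faults so far: 4)
  step 9: ref 2 -> HIT, frames=[4,2] (faults so far: 4)
  step 10: ref 6 -> FAULT, evict 2, frames=[4,6] (faults so far: 5)
  Optimal total faults: 5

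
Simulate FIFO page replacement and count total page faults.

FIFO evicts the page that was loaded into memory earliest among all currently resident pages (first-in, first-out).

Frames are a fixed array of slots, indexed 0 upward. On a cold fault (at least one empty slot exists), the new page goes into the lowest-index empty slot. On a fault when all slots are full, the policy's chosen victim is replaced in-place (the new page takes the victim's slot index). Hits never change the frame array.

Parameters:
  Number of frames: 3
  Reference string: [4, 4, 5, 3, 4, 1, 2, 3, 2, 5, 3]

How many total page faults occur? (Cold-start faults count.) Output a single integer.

Answer: 7

Derivation:
Step 0: ref 4 → FAULT, frames=[4,-,-]
Step 1: ref 4 → HIT, frames=[4,-,-]
Step 2: ref 5 → FAULT, frames=[4,5,-]
Step 3: ref 3 → FAULT, frames=[4,5,3]
Step 4: ref 4 → HIT, frames=[4,5,3]
Step 5: ref 1 → FAULT (evict 4), frames=[1,5,3]
Step 6: ref 2 → FAULT (evict 5), frames=[1,2,3]
Step 7: ref 3 → HIT, frames=[1,2,3]
Step 8: ref 2 → HIT, frames=[1,2,3]
Step 9: ref 5 → FAULT (evict 3), frames=[1,2,5]
Step 10: ref 3 → FAULT (evict 1), frames=[3,2,5]
Total faults: 7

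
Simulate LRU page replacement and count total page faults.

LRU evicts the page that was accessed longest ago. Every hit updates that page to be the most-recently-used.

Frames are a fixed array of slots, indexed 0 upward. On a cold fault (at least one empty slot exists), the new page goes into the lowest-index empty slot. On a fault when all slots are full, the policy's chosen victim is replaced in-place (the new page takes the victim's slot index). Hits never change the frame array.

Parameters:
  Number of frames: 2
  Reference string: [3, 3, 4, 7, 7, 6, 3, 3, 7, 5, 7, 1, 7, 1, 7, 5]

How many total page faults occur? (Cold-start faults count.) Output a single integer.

Step 0: ref 3 → FAULT, frames=[3,-]
Step 1: ref 3 → HIT, frames=[3,-]
Step 2: ref 4 → FAULT, frames=[3,4]
Step 3: ref 7 → FAULT (evict 3), frames=[7,4]
Step 4: ref 7 → HIT, frames=[7,4]
Step 5: ref 6 → FAULT (evict 4), frames=[7,6]
Step 6: ref 3 → FAULT (evict 7), frames=[3,6]
Step 7: ref 3 → HIT, frames=[3,6]
Step 8: ref 7 → FAULT (evict 6), frames=[3,7]
Step 9: ref 5 → FAULT (evict 3), frames=[5,7]
Step 10: ref 7 → HIT, frames=[5,7]
Step 11: ref 1 → FAULT (evict 5), frames=[1,7]
Step 12: ref 7 → HIT, frames=[1,7]
Step 13: ref 1 → HIT, frames=[1,7]
Step 14: ref 7 → HIT, frames=[1,7]
Step 15: ref 5 → FAULT (evict 1), frames=[5,7]
Total faults: 9

Answer: 9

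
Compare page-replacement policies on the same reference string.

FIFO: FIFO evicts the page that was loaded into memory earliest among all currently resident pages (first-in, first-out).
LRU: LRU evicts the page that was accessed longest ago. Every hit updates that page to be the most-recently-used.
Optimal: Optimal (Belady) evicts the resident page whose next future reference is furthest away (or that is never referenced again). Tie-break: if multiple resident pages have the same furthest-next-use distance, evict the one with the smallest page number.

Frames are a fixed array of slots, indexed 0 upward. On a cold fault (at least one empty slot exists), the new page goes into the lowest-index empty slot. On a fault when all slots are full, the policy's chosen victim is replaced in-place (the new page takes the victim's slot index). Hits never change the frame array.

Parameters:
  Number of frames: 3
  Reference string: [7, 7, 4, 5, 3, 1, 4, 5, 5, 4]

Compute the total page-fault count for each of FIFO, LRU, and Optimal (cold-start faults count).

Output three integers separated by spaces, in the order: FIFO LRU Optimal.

Answer: 7 7 5

Derivation:
--- FIFO ---
  step 0: ref 7 -> FAULT, frames=[7,-,-] (faults so far: 1)
  step 1: ref 7 -> HIT, frames=[7,-,-] (faults so far: 1)
  step 2: ref 4 -> FAULT, frames=[7,4,-] (faults so far: 2)
  step 3: ref 5 -> FAULT, frames=[7,4,5] (faults so far: 3)
  step 4: ref 3 -> FAULT, evict 7, frames=[3,4,5] (faults so far: 4)
  step 5: ref 1 -> FAULT, evict 4, frames=[3,1,5] (faults so far: 5)
  step 6: ref 4 -> FAULT, evict 5, frames=[3,1,4] (faults so far: 6)
  step 7: ref 5 -> FAULT, evict 3, frames=[5,1,4] (faults so far: 7)
  step 8: ref 5 -> HIT, frames=[5,1,4] (faults so far: 7)
  step 9: ref 4 -> HIT, frames=[5,1,4] (faults so far: 7)
  FIFO total faults: 7
--- LRU ---
  step 0: ref 7 -> FAULT, frames=[7,-,-] (faults so far: 1)
  step 1: ref 7 -> HIT, frames=[7,-,-] (faults so far: 1)
  step 2: ref 4 -> FAULT, frames=[7,4,-] (faults so far: 2)
  step 3: ref 5 -> FAULT, frames=[7,4,5] (faults so far: 3)
  step 4: ref 3 -> FAULT, evict 7, frames=[3,4,5] (faults so far: 4)
  step 5: ref 1 -> FAULT, evict 4, frames=[3,1,5] (faults so far: 5)
  step 6: ref 4 -> FAULT, evict 5, frames=[3,1,4] (faults so far: 6)
  step 7: ref 5 -> FAULT, evict 3, frames=[5,1,4] (faults so far: 7)
  step 8: ref 5 -> HIT, frames=[5,1,4] (faults so far: 7)
  step 9: ref 4 -> HIT, frames=[5,1,4] (faults so far: 7)
  LRU total faults: 7
--- Optimal ---
  step 0: ref 7 -> FAULT, frames=[7,-,-] (faults so far: 1)
  step 1: ref 7 -> HIT, frames=[7,-,-] (faults so far: 1)
  step 2: ref 4 -> FAULT, frames=[7,4,-] (faults so far: 2)
  step 3: ref 5 -> FAULT, frames=[7,4,5] (faults so far: 3)
  step 4: ref 3 -> FAULT, evict 7, frames=[3,4,5] (faults so far: 4)
  step 5: ref 1 -> FAULT, evict 3, frames=[1,4,5] (faults so far: 5)
  step 6: ref 4 -> HIT, frames=[1,4,5] (faults so far: 5)
  step 7: ref 5 -> HIT, frames=[1,4,5] (faults so far: 5)
  step 8: ref 5 -> HIT, frames=[1,4,5] (faults so far: 5)
  step 9: ref 4 -> HIT, frames=[1,4,5] (faults so far: 5)
  Optimal total faults: 5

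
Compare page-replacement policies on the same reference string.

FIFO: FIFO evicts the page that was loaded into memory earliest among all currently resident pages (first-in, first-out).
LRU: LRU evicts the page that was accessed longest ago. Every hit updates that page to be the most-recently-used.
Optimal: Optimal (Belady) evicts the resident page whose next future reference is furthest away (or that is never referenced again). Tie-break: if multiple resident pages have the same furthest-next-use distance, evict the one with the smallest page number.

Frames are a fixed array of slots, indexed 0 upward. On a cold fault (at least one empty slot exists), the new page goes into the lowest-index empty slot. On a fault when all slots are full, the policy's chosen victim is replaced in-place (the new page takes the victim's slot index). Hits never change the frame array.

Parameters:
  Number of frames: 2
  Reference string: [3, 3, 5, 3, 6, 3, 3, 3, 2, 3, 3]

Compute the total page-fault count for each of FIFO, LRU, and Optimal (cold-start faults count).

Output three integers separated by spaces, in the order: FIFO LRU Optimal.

--- FIFO ---
  step 0: ref 3 -> FAULT, frames=[3,-] (faults so far: 1)
  step 1: ref 3 -> HIT, frames=[3,-] (faults so far: 1)
  step 2: ref 5 -> FAULT, frames=[3,5] (faults so far: 2)
  step 3: ref 3 -> HIT, frames=[3,5] (faults so far: 2)
  step 4: ref 6 -> FAULT, evict 3, frames=[6,5] (faults so far: 3)
  step 5: ref 3 -> FAULT, evict 5, frames=[6,3] (faults so far: 4)
  step 6: ref 3 -> HIT, frames=[6,3] (faults so far: 4)
  step 7: ref 3 -> HIT, frames=[6,3] (faults so far: 4)
  step 8: ref 2 -> FAULT, evict 6, frames=[2,3] (faults so far: 5)
  step 9: ref 3 -> HIT, frames=[2,3] (faults so far: 5)
  step 10: ref 3 -> HIT, frames=[2,3] (faults so far: 5)
  FIFO total faults: 5
--- LRU ---
  step 0: ref 3 -> FAULT, frames=[3,-] (faults so far: 1)
  step 1: ref 3 -> HIT, frames=[3,-] (faults so far: 1)
  step 2: ref 5 -> FAULT, frames=[3,5] (faults so far: 2)
  step 3: ref 3 -> HIT, frames=[3,5] (faults so far: 2)
  step 4: ref 6 -> FAULT, evict 5, frames=[3,6] (faults so far: 3)
  step 5: ref 3 -> HIT, frames=[3,6] (faults so far: 3)
  step 6: ref 3 -> HIT, frames=[3,6] (faults so far: 3)
  step 7: ref 3 -> HIT, frames=[3,6] (faults so far: 3)
  step 8: ref 2 -> FAULT, evict 6, frames=[3,2] (faults so far: 4)
  step 9: ref 3 -> HIT, frames=[3,2] (faults so far: 4)
  step 10: ref 3 -> HIT, frames=[3,2] (faults so far: 4)
  LRU total faults: 4
--- Optimal ---
  step 0: ref 3 -> FAULT, frames=[3,-] (faults so far: 1)
  step 1: ref 3 -> HIT, frames=[3,-] (faults so far: 1)
  step 2: ref 5 -> FAULT, frames=[3,5] (faults so far: 2)
  step 3: ref 3 -> HIT, frames=[3,5] (faults so far: 2)
  step 4: ref 6 -> FAULT, evict 5, frames=[3,6] (faults so far: 3)
  step 5: ref 3 -> HIT, frames=[3,6] (faults so far: 3)
  step 6: ref 3 -> HIT, frames=[3,6] (faults so far: 3)
  step 7: ref 3 -> HIT, frames=[3,6] (faults so far: 3)
  step 8: ref 2 -> FAULT, evict 6, frames=[3,2] (faults so far: 4)
  step 9: ref 3 -> HIT, frames=[3,2] (faults so far: 4)
  step 10: ref 3 -> HIT, frames=[3,2] (faults so far: 4)
  Optimal total faults: 4

Answer: 5 4 4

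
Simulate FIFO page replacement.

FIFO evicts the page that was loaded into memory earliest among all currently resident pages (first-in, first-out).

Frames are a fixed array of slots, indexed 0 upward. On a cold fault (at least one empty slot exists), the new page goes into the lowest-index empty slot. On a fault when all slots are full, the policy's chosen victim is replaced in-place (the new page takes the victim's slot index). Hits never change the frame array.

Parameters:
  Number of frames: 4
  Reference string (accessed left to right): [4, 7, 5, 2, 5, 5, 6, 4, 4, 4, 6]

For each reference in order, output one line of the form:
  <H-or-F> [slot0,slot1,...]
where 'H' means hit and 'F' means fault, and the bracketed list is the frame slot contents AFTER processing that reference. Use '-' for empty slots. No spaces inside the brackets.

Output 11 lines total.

F [4,-,-,-]
F [4,7,-,-]
F [4,7,5,-]
F [4,7,5,2]
H [4,7,5,2]
H [4,7,5,2]
F [6,7,5,2]
F [6,4,5,2]
H [6,4,5,2]
H [6,4,5,2]
H [6,4,5,2]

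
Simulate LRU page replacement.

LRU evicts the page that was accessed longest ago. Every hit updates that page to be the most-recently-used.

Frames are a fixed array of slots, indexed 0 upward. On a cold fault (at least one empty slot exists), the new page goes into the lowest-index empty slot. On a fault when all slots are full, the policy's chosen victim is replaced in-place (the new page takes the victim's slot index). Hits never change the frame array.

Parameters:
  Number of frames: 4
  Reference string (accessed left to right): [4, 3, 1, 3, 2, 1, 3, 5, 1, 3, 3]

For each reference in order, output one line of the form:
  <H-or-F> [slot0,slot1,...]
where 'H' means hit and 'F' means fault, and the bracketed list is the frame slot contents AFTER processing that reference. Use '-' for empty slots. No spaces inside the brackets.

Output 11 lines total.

F [4,-,-,-]
F [4,3,-,-]
F [4,3,1,-]
H [4,3,1,-]
F [4,3,1,2]
H [4,3,1,2]
H [4,3,1,2]
F [5,3,1,2]
H [5,3,1,2]
H [5,3,1,2]
H [5,3,1,2]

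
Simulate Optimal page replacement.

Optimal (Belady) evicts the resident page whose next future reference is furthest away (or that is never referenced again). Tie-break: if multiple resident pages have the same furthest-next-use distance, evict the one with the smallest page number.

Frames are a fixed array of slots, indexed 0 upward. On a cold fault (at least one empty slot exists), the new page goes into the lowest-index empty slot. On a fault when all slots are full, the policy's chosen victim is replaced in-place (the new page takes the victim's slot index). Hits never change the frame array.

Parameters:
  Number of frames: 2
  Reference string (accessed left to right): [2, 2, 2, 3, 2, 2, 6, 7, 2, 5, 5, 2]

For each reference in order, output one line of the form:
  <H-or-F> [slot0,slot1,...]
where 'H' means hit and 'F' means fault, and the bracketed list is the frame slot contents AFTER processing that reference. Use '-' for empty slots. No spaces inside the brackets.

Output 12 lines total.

F [2,-]
H [2,-]
H [2,-]
F [2,3]
H [2,3]
H [2,3]
F [2,6]
F [2,7]
H [2,7]
F [2,5]
H [2,5]
H [2,5]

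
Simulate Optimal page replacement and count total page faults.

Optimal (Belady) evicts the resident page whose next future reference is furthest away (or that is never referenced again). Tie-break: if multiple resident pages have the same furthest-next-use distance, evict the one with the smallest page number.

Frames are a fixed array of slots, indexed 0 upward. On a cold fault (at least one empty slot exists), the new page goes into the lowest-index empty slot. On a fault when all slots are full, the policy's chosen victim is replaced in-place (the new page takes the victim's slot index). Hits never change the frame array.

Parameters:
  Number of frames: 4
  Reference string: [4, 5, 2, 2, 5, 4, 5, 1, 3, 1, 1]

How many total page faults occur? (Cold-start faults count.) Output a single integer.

Step 0: ref 4 → FAULT, frames=[4,-,-,-]
Step 1: ref 5 → FAULT, frames=[4,5,-,-]
Step 2: ref 2 → FAULT, frames=[4,5,2,-]
Step 3: ref 2 → HIT, frames=[4,5,2,-]
Step 4: ref 5 → HIT, frames=[4,5,2,-]
Step 5: ref 4 → HIT, frames=[4,5,2,-]
Step 6: ref 5 → HIT, frames=[4,5,2,-]
Step 7: ref 1 → FAULT, frames=[4,5,2,1]
Step 8: ref 3 → FAULT (evict 2), frames=[4,5,3,1]
Step 9: ref 1 → HIT, frames=[4,5,3,1]
Step 10: ref 1 → HIT, frames=[4,5,3,1]
Total faults: 5

Answer: 5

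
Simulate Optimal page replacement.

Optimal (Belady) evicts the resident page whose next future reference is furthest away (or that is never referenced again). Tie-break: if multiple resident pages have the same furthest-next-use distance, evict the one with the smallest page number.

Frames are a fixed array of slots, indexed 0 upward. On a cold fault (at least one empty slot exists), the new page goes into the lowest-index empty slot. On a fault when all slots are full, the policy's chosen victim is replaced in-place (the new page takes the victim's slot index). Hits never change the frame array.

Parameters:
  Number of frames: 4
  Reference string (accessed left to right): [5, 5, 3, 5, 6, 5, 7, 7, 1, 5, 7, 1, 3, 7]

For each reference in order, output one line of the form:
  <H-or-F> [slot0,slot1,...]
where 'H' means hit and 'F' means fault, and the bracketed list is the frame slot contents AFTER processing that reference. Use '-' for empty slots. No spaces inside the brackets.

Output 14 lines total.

F [5,-,-,-]
H [5,-,-,-]
F [5,3,-,-]
H [5,3,-,-]
F [5,3,6,-]
H [5,3,6,-]
F [5,3,6,7]
H [5,3,6,7]
F [5,3,1,7]
H [5,3,1,7]
H [5,3,1,7]
H [5,3,1,7]
H [5,3,1,7]
H [5,3,1,7]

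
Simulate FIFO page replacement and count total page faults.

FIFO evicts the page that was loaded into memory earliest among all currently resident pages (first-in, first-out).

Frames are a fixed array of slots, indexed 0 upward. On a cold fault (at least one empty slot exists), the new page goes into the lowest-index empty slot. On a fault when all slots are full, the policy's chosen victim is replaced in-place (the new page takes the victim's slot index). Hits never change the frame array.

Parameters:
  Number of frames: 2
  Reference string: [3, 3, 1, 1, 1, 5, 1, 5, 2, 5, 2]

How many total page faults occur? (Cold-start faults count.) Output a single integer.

Answer: 4

Derivation:
Step 0: ref 3 → FAULT, frames=[3,-]
Step 1: ref 3 → HIT, frames=[3,-]
Step 2: ref 1 → FAULT, frames=[3,1]
Step 3: ref 1 → HIT, frames=[3,1]
Step 4: ref 1 → HIT, frames=[3,1]
Step 5: ref 5 → FAULT (evict 3), frames=[5,1]
Step 6: ref 1 → HIT, frames=[5,1]
Step 7: ref 5 → HIT, frames=[5,1]
Step 8: ref 2 → FAULT (evict 1), frames=[5,2]
Step 9: ref 5 → HIT, frames=[5,2]
Step 10: ref 2 → HIT, frames=[5,2]
Total faults: 4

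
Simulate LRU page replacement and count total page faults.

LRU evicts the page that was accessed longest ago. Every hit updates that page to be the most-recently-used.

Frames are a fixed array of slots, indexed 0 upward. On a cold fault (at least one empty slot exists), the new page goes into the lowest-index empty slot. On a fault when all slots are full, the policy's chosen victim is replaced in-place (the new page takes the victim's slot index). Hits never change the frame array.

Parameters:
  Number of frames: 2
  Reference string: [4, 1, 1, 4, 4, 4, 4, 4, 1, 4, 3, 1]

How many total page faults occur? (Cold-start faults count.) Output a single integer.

Step 0: ref 4 → FAULT, frames=[4,-]
Step 1: ref 1 → FAULT, frames=[4,1]
Step 2: ref 1 → HIT, frames=[4,1]
Step 3: ref 4 → HIT, frames=[4,1]
Step 4: ref 4 → HIT, frames=[4,1]
Step 5: ref 4 → HIT, frames=[4,1]
Step 6: ref 4 → HIT, frames=[4,1]
Step 7: ref 4 → HIT, frames=[4,1]
Step 8: ref 1 → HIT, frames=[4,1]
Step 9: ref 4 → HIT, frames=[4,1]
Step 10: ref 3 → FAULT (evict 1), frames=[4,3]
Step 11: ref 1 → FAULT (evict 4), frames=[1,3]
Total faults: 4

Answer: 4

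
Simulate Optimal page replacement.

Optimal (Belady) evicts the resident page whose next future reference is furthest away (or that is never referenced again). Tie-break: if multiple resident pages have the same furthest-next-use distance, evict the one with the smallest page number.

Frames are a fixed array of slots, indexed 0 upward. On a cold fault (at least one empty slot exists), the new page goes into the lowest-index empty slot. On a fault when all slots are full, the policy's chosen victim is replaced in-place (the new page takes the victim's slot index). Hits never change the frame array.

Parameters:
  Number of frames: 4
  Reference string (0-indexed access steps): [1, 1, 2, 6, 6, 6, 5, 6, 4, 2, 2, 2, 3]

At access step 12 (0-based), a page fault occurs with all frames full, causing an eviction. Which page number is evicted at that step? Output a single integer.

Answer: 2

Derivation:
Step 0: ref 1 -> FAULT, frames=[1,-,-,-]
Step 1: ref 1 -> HIT, frames=[1,-,-,-]
Step 2: ref 2 -> FAULT, frames=[1,2,-,-]
Step 3: ref 6 -> FAULT, frames=[1,2,6,-]
Step 4: ref 6 -> HIT, frames=[1,2,6,-]
Step 5: ref 6 -> HIT, frames=[1,2,6,-]
Step 6: ref 5 -> FAULT, frames=[1,2,6,5]
Step 7: ref 6 -> HIT, frames=[1,2,6,5]
Step 8: ref 4 -> FAULT, evict 1, frames=[4,2,6,5]
Step 9: ref 2 -> HIT, frames=[4,2,6,5]
Step 10: ref 2 -> HIT, frames=[4,2,6,5]
Step 11: ref 2 -> HIT, frames=[4,2,6,5]
Step 12: ref 3 -> FAULT, evict 2, frames=[4,3,6,5]
At step 12: evicted page 2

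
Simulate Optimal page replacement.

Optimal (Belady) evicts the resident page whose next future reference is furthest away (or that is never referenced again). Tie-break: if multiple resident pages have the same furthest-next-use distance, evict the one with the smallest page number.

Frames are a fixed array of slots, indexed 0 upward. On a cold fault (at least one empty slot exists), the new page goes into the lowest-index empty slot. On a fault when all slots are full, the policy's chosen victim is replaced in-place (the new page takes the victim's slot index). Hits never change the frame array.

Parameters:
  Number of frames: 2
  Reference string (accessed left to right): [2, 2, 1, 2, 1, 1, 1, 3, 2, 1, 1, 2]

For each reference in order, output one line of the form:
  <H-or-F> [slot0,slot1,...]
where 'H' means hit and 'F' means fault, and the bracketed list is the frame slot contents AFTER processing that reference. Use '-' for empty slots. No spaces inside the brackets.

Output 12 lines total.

F [2,-]
H [2,-]
F [2,1]
H [2,1]
H [2,1]
H [2,1]
H [2,1]
F [2,3]
H [2,3]
F [2,1]
H [2,1]
H [2,1]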